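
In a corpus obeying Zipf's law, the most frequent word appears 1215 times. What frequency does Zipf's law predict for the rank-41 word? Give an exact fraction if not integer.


Zipf's law: freq(rank) = f1 / rank
f1 = 1215, rank = 41
freq = 1215 / 41
GCD(1215, 41) = 1
Simplified: 1215/41

1215/41


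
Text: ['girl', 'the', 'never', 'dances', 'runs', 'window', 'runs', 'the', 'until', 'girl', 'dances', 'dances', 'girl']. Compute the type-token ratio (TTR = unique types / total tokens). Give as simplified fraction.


Tokens: 13
Unique types: ('dances', 'girl', 'never', 'runs', 'the', 'until', 'window') = 7
TTR = 7/13
Already in lowest terms.

7/13


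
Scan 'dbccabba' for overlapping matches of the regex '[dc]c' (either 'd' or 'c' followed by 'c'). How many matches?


Pattern: [dc]c means either 'd' or 'c' followed by 'c'.
Scanning 'dbccabba' position-by-position:
  Pos 0: window 'db' -> no
  Pos 1: window 'bc' -> no
  Pos 2: window 'cc' -> MATCH
  Pos 3: window 'ca' -> no
  Pos 4: window 'ab' -> no
  Pos 5: window 'bb' -> no
  Pos 6: window 'ba' -> no
  Pos 7: window 'a' -> no
Total matches: 1

1


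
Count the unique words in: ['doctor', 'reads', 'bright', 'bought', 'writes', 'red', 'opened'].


Listing all tokens and tracking unique types:
  Token 1: 'doctor' -> NEW (unique so far: 1)
  Token 2: 'reads' -> NEW (unique so far: 2)
  Token 3: 'bright' -> NEW (unique so far: 3)
  Token 4: 'bought' -> NEW (unique so far: 4)
  Token 5: 'writes' -> NEW (unique so far: 5)
  Token 6: 'red' -> NEW (unique so far: 6)
  Token 7: 'opened' -> NEW (unique so far: 7)
Unique types: ('bought', 'bright', 'doctor', 'opened', 'reads', 'red', 'writes')
Vocabulary size: 7

7


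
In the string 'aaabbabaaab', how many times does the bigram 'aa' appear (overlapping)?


Scanning 'aaabbabaaab' for bigram 'aa':
  Position 0: 'aa' -> MATCH
  Position 1: 'aa' -> MATCH
  Position 2: 'ab' -> no
  Position 3: 'bb' -> no
  Position 4: 'ba' -> no
  Position 5: 'ab' -> no
  Position 6: 'ba' -> no
  Position 7: 'aa' -> MATCH
  Position 8: 'aa' -> MATCH
  Position 9: 'ab' -> no
Total matches: 4

4


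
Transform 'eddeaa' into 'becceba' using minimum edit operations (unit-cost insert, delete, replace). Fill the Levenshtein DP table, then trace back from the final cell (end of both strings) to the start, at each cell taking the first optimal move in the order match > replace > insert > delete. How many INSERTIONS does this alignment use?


Edit distance = 4. Backtracking from cell (6, 7) with preference match > replace > insert > delete,
then listing the resulting alignment 'eddeaa' -> 'becceba' left to right:
  Step 1: insert 'b' [insertion #1]
  Step 2: keep 'e'
  Step 3: replace d->c
  Step 4: replace d->c
  Step 5: keep 'e'
  Step 6: replace a->b
  Step 7: keep 'a'
Total insertions: 1

1


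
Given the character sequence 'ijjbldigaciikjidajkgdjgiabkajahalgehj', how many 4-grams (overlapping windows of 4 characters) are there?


String 'ijjbldigaciikjidajkgdjgiabkajahalgehj' has length L = 37.
Number of overlapping n-grams = L - n + 1
Substituting: 37 - 4 + 1 = 34

34


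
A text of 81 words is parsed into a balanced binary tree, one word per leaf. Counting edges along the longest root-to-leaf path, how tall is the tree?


In a balanced binary tree with n leaves the deepest leaf is ceil(log2(n)) edges below the root.
log2(81) = 6.3399
ceil(6.3399) = 7
height (edges) = 7

7


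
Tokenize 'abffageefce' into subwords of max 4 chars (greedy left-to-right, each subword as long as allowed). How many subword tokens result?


'abffageefce' has 11 characters.
Chunking with max size 4:
  Chunk 1: 'abff' (positions 0-3)
  Chunk 2: 'agee' (positions 4-7)
  Chunk 3: 'fce' (positions 8-10)
Total chunks: ceil(11 / 4) = 3

3


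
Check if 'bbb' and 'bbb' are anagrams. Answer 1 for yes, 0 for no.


Sort characters of 'bbb': 'bbb'
Sort characters of 'bbb': 'bbb'
Sorted forms match -> they ARE anagrams
Result: 1

1


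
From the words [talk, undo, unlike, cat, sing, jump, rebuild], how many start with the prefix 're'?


Checking each word for prefix 're':
  'talk' -> no (count: 0)
  'undo' -> no (count: 0)
  'unlike' -> no (count: 0)
  'cat' -> no (count: 0)
  'sing' -> no (count: 0)
  'jump' -> no (count: 0)
  'rebuild' -> YES, starts with 're' (count: 1)
Total with prefix 're': 1

1


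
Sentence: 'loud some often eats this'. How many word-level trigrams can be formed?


Word trigrams from [5] words:
  Trigram 1: (loud some often)
  Trigram 2: (some often eats)
  Trigram 3: (often eats this)
Total word trigrams: 5 - 2 = 3

3


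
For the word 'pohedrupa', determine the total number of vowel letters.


Scanning each character of 'pohedrupa':
  Position 1: 'p' -> consonant (running count: 0)
  Position 2: 'o' -> vowel (running count: 1)
  Position 3: 'h' -> consonant (running count: 1)
  Position 4: 'e' -> vowel (running count: 2)
  Position 5: 'd' -> consonant (running count: 2)
  Position 6: 'r' -> consonant (running count: 2)
  Position 7: 'u' -> vowel (running count: 3)
  Position 8: 'p' -> consonant (running count: 3)
  Position 9: 'a' -> vowel (running count: 4)
Total vowels: 4

4


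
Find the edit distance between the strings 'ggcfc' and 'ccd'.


Building DP table for s1='ggcfc' (len 5) and s2='ccd' (len 3):
       c  c  d
    0  1  2  3
  g 1  1  2  3
  g 2  2  2  3
  c 3  2  2  3
  f 4  3  3  3
  c 5  4  3  4
Edit distance = dp[5][3] = 4

4


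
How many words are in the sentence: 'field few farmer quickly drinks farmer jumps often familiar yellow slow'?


Counting words by splitting on spaces:
  Word 1: 'field'
  Word 2: 'few'
  Word 3: 'farmer'
  Word 4: 'quickly'
  Word 5: 'drinks'
  Word 6: 'farmer'
  Word 7: 'jumps'
  Word 8: 'often'
  Word 9: 'familiar'
  Word 10: 'yellow'
  Word 11: 'slow'
Total words: 11

11


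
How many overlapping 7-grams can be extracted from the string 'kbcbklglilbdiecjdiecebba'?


String 'kbcbklglilbdiecjdiecebba' has length L = 24.
Number of overlapping n-grams = L - n + 1
Substituting: 24 - 7 + 1 = 18

18


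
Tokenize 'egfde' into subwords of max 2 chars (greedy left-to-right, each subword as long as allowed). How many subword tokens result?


'egfde' has 5 characters.
Chunking with max size 2:
  Chunk 1: 'eg' (positions 0-1)
  Chunk 2: 'fd' (positions 2-3)
  Chunk 3: 'e' (positions 4-4)
Total chunks: ceil(5 / 2) = 3

3


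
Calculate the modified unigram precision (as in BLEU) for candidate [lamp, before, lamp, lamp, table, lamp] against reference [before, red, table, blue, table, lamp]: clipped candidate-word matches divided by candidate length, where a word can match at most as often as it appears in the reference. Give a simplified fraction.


Reference word counts: {'before': 1, 'blue': 1, 'lamp': 1, 'red': 1, 'table': 2}
Checking each candidate word (with clipping):
  'lamp' -> in reference (ref count 1, used 1/1) -> match (matches: 1)
  'before' -> in reference (ref count 1, used 1/1) -> match (matches: 2)
  'lamp' -> ref count 1 already used up (1/1) -> clipped, no match (matches: 2)
  'lamp' -> ref count 1 already used up (1/1) -> clipped, no match (matches: 2)
  'table' -> in reference (ref count 2, used 1/2) -> match (matches: 3)
  'lamp' -> ref count 1 already used up (1/1) -> clipped, no match (matches: 3)
Clipped matches: 3, Candidate length: 6
Precision = 3/6 = 1/2

1/2


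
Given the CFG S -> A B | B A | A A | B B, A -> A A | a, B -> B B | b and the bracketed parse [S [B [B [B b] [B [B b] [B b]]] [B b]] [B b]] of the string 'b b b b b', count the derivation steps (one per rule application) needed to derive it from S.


Every bracketed nonterminal node [X ...] in the tree is produced by exactly one rule application.
Reading the tree off as a leftmost derivation:
  Step 1: S  =>  B B   (applied S -> B B)
  Step 2: B B  =>  B B B   (applied B -> B B)
  Step 3: B B B  =>  B B B B   (applied B -> B B)
  Step 4: B B B B  =>  b B B B   (applied B -> b)
  Step 5: b B B B  =>  b B B B B   (applied B -> B B)
  Step 6: b B B B B  =>  b b B B B   (applied B -> b)
  Step 7: b b B B B  =>  b b b B B   (applied B -> b)
  Step 8: b b b B B  =>  b b b b B   (applied B -> b)
  Step 9: b b b b B  =>  b b b b b   (applied B -> b)
Final yield: b b b b b
Total rewrite steps: 9

9


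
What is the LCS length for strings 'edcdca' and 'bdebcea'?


DP table for LCS of 'edcdca' and 'bdebcea':
       b  d  e  b  c  e  a
    0  0  0  0  0  0  0  0
  e 0  0  0  1  1  1  1  1
  d 0  0  1  1  1  1  1  1
  c 0  0  1  1  1  2  2  2
  d 0  0  1  1  1  2  2  2
  c 0  0  1  1  1  2  2  2
  a 0  0  1  1  1  2  2  3
LCS: 'eca'
LCS length = 3

3


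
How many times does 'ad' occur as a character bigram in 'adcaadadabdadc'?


Scanning 'adcaadadabdadc' for bigram 'ad':
  Position 0: 'ad' -> MATCH
  Position 1: 'dc' -> no
  Position 2: 'ca' -> no
  Position 3: 'aa' -> no
  Position 4: 'ad' -> MATCH
  Position 5: 'da' -> no
  Position 6: 'ad' -> MATCH
  Position 7: 'da' -> no
  Position 8: 'ab' -> no
  Position 9: 'bd' -> no
  Position 10: 'da' -> no
  Position 11: 'ad' -> MATCH
  Position 12: 'dc' -> no
Total matches: 4

4


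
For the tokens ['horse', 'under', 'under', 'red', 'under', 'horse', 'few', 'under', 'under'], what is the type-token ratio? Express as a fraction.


Tokens: 9
Unique types: ('few', 'horse', 'red', 'under') = 4
TTR = 4/9
Already in lowest terms.

4/9


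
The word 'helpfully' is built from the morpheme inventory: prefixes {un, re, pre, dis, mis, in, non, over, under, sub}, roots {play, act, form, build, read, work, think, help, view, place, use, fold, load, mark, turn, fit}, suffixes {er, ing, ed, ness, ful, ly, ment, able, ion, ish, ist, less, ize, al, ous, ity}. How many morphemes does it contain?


Segmenting 'helpfully' against the inventory:
  'help' -> root (morpheme 1)
  'ful' -> suffix (morpheme 2)
  'ly' -> suffix (morpheme 3)
Total morphemes: 3

3


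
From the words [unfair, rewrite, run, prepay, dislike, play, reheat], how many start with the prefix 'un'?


Checking each word for prefix 'un':
  'unfair' -> YES, starts with 'un' (count: 1)
  'rewrite' -> no (count: 1)
  'run' -> no (count: 1)
  'prepay' -> no (count: 1)
  'dislike' -> no (count: 1)
  'play' -> no (count: 1)
  'reheat' -> no (count: 1)
Total with prefix 'un': 1

1


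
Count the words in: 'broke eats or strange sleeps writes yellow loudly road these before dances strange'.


Counting words by splitting on spaces:
  Word 1: 'broke'
  Word 2: 'eats'
  Word 3: 'or'
  Word 4: 'strange'
  Word 5: 'sleeps'
  Word 6: 'writes'
  Word 7: 'yellow'
  Word 8: 'loudly'
  Word 9: 'road'
  Word 10: 'these'
  Word 11: 'before'
  Word 12: 'dances'
  Word 13: 'strange'
Total words: 13

13


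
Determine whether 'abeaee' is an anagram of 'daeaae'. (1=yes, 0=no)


Sort characters of 'abeaee': 'aabeee'
Sort characters of 'daeaae': 'aaadee'
Sorted forms differ -> they are NOT anagrams
Result: 0

0


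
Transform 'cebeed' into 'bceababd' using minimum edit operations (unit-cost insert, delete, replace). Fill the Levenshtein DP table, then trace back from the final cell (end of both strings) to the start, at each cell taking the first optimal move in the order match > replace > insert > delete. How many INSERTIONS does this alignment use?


Edit distance = 4. Backtracking from cell (6, 8) with preference match > replace > insert > delete,
then listing the resulting alignment 'cebeed' -> 'bceababd' left to right:
  Step 1: insert 'b' [insertion #1]
  Step 2: keep 'c'
  Step 3: keep 'e'
  Step 4: insert 'a' [insertion #2]
  Step 5: keep 'b'
  Step 6: replace e->a
  Step 7: replace e->b
  Step 8: keep 'd'
Total insertions: 2

2


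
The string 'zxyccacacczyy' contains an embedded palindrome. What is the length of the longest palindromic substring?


Scanning 'zxyccacacczyy' for palindromic substrings.
Substring at positions 3-9: 'ccacacc'.
Check: reverse('ccacacc') = 'ccacacc' -> palindrome confirmed.
Neighbouring characters ('y' / 'z') break symmetry, so it cannot extend further.
No longer palindromic substring exists; longest length = 7

7


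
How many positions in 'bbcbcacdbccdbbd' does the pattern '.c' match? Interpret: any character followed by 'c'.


Pattern: .c means any character followed by 'c'.
Scanning 'bbcbcacdbccdbbd' position-by-position:
  Pos 0: window 'bb' -> no
  Pos 1: window 'bc' -> MATCH
  Pos 2: window 'cb' -> no
  Pos 3: window 'bc' -> MATCH
  Pos 4: window 'ca' -> no
  Pos 5: window 'ac' -> MATCH
  Pos 6: window 'cd' -> no
  Pos 7: window 'db' -> no
  Pos 8: window 'bc' -> MATCH
  Pos 9: window 'cc' -> MATCH
  Pos 10: window 'cd' -> no
  Pos 11: window 'db' -> no
  Pos 12: window 'bb' -> no
  Pos 13: window 'bd' -> no
  Pos 14: window 'd' -> no
Total matches: 5

5


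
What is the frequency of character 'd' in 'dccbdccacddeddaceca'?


Scanning 'dccbdccacddeddaceca' for 'd':
  Position 0: 'd' -> MATCH (count: 1)
  Position 4: 'd' -> MATCH (count: 2)
  Position 9: 'd' -> MATCH (count: 3)
  Position 10: 'd' -> MATCH (count: 4)
  Position 12: 'd' -> MATCH (count: 5)
  Position 13: 'd' -> MATCH (count: 6)
Total occurrences of 'd': 6

6


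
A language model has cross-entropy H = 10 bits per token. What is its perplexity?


Perplexity formula: PP = 2^H
H = 10
PP = 2^10
PP = 2^10 = 1024

1024


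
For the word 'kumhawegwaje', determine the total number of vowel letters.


Scanning each character of 'kumhawegwaje':
  Position 1: 'k' -> consonant (running count: 0)
  Position 2: 'u' -> vowel (running count: 1)
  Position 3: 'm' -> consonant (running count: 1)
  Position 4: 'h' -> consonant (running count: 1)
  Position 5: 'a' -> vowel (running count: 2)
  Position 6: 'w' -> consonant (running count: 2)
  Position 7: 'e' -> vowel (running count: 3)
  Position 8: 'g' -> consonant (running count: 3)
  Position 9: 'w' -> consonant (running count: 3)
  Position 10: 'a' -> vowel (running count: 4)
  Position 11: 'j' -> consonant (running count: 4)
  Position 12: 'e' -> vowel (running count: 5)
Total vowels: 5

5


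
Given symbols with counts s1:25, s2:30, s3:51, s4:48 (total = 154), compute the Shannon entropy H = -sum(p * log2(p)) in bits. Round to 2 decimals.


Computing entropy H = -sum(p_i * log2(p_i)):
  s1: p = 25/154 = 0.1623, -p*log2(p) = 0.4258
  s2: p = 30/154 = 0.1948, -p*log2(p) = 0.4597
  s3: p = 51/154 = 0.3312, -p*log2(p) = 0.5280
  s4: p = 48/154 = 0.3117, -p*log2(p) = 0.5242
H = sum of terms = 1.9377
Rounded to 2 decimals: 1.94

1.94


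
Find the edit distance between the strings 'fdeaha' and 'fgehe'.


Building DP table for s1='fdeaha' (len 6) and s2='fgehe' (len 5):
       f  g  e  h  e
    0  1  2  3  4  5
  f 1  0  1  2  3  4
  d 2  1  1  2  3  4
  e 3  2  2  1  2  3
  a 4  3  3  2  2  3
  h 5  4  4  3  2  3
  a 6  5  5  4  3  3
Edit distance = dp[6][5] = 3

3


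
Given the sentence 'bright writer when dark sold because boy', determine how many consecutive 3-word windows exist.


Word trigrams from [7] words:
  Trigram 1: (bright writer when)
  Trigram 2: (writer when dark)
  Trigram 3: (when dark sold)
  Trigram 4: (dark sold because)
  Trigram 5: (sold because boy)
Total word trigrams: 7 - 2 = 5

5


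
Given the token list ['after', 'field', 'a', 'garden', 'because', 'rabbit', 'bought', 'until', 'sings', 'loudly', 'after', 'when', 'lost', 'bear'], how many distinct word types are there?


Listing all tokens and tracking unique types:
  Token 1: 'after' -> NEW (unique so far: 1)
  Token 2: 'field' -> NEW (unique so far: 2)
  Token 3: 'a' -> NEW (unique so far: 3)
  Token 4: 'garden' -> NEW (unique so far: 4)
  Token 5: 'because' -> NEW (unique so far: 5)
  Token 6: 'rabbit' -> NEW (unique so far: 6)
  Token 7: 'bought' -> NEW (unique so far: 7)
  Token 8: 'until' -> NEW (unique so far: 8)
  Token 9: 'sings' -> NEW (unique so far: 9)
  Token 10: 'loudly' -> NEW (unique so far: 10)
  Token 11: 'after' -> duplicate (unique so far: 10)
  Token 12: 'when' -> NEW (unique so far: 11)
  Token 13: 'lost' -> NEW (unique so far: 12)
  Token 14: 'bear' -> NEW (unique so far: 13)
Unique types: ('a', 'after', 'bear', 'because', 'bought', 'field', 'garden', 'lost', 'loudly', 'rabbit', 'sings', 'until', 'when')
Vocabulary size: 13

13


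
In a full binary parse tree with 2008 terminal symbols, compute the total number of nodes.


Leaf nodes (terminals): 2008
Internal nodes = n - 1 = 2008 - 1 = 2007
Total = leaves + internal = 2008 + 2007 = 4015

4015


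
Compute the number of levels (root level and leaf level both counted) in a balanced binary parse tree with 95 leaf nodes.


In a balanced binary tree with n leaves the deepest leaf is ceil(log2(n)) edges below the root,
so counting node levels inclusive of root and leaves gives ceil(log2(n)) + 1 levels.
log2(95) = 6.5699
ceil(6.5699) = 7
levels = 7 + 1 = 8

8


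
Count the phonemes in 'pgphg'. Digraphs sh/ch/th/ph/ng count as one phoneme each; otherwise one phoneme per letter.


Parsing 'pgphg' greedily, digraphs first:
  'p' -> consonant phoneme (phonemes so far: 1)
  'g' -> consonant phoneme (phonemes so far: 2)
  'ph' -> digraph (1 consonant phoneme) (phonemes so far: 3)
  'g' -> consonant phoneme (phonemes so far: 4)
Total phonemes: 4

4


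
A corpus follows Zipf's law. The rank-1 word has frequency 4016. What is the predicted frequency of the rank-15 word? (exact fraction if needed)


Zipf's law: freq(rank) = f1 / rank
f1 = 4016, rank = 15
freq = 4016 / 15
GCD(4016, 15) = 1
Simplified: 4016/15

4016/15


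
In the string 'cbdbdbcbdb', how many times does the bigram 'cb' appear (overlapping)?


Scanning 'cbdbdbcbdb' for bigram 'cb':
  Position 0: 'cb' -> MATCH
  Position 1: 'bd' -> no
  Position 2: 'db' -> no
  Position 3: 'bd' -> no
  Position 4: 'db' -> no
  Position 5: 'bc' -> no
  Position 6: 'cb' -> MATCH
  Position 7: 'bd' -> no
  Position 8: 'db' -> no
Total matches: 2

2


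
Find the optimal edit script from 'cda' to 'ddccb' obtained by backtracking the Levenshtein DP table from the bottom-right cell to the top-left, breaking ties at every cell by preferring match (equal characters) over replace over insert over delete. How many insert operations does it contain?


Edit distance = 4. Backtracking from cell (3, 5) with preference match > replace > insert > delete,
then listing the resulting alignment 'cda' -> 'ddccb' left to right:
  Step 1: insert 'd' [insertion #1]
  Step 2: insert 'd' [insertion #2]
  Step 3: keep 'c'
  Step 4: replace d->c
  Step 5: replace a->b
Total insertions: 2

2


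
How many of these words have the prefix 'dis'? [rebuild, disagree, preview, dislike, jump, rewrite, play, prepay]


Checking each word for prefix 'dis':
  'rebuild' -> no (count: 0)
  'disagree' -> YES, starts with 'dis' (count: 1)
  'preview' -> no (count: 1)
  'dislike' -> YES, starts with 'dis' (count: 2)
  'jump' -> no (count: 2)
  'rewrite' -> no (count: 2)
  'play' -> no (count: 2)
  'prepay' -> no (count: 2)
Total with prefix 'dis': 2

2


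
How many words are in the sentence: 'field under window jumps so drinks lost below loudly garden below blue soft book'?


Counting words by splitting on spaces:
  Word 1: 'field'
  Word 2: 'under'
  Word 3: 'window'
  Word 4: 'jumps'
  Word 5: 'so'
  Word 6: 'drinks'
  Word 7: 'lost'
  Word 8: 'below'
  Word 9: 'loudly'
  Word 10: 'garden'
  Word 11: 'below'
  Word 12: 'blue'
  Word 13: 'soft'
  Word 14: 'book'
Total words: 14

14


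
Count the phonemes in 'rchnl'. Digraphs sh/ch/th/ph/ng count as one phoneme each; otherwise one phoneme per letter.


Parsing 'rchnl' greedily, digraphs first:
  'r' -> consonant phoneme (phonemes so far: 1)
  'ch' -> digraph (1 consonant phoneme) (phonemes so far: 2)
  'n' -> consonant phoneme (phonemes so far: 3)
  'l' -> consonant phoneme (phonemes so far: 4)
Total phonemes: 4

4


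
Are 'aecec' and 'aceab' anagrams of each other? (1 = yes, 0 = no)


Sort characters of 'aecec': 'accee'
Sort characters of 'aceab': 'aabce'
Sorted forms differ -> they are NOT anagrams
Result: 0

0


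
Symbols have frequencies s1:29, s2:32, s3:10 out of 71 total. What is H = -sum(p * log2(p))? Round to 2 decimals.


Computing entropy H = -sum(p_i * log2(p_i)):
  s1: p = 29/71 = 0.4085, -p*log2(p) = 0.5276
  s2: p = 32/71 = 0.4507, -p*log2(p) = 0.5182
  s3: p = 10/71 = 0.1408, -p*log2(p) = 0.3983
H = sum of terms = 1.4441
Rounded to 2 decimals: 1.44

1.44


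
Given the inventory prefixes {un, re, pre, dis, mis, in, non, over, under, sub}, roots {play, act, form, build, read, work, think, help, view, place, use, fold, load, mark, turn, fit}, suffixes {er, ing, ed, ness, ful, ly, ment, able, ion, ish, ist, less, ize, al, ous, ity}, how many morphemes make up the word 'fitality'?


Segmenting 'fitality' against the inventory:
  'fit' -> root (morpheme 1)
  'al' -> suffix (morpheme 2)
  'ity' -> suffix (morpheme 3)
Total morphemes: 3

3


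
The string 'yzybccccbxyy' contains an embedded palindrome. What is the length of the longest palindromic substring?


Scanning 'yzybccccbxyy' for palindromic substrings.
Substring at positions 3-8: 'bccccb'.
Check: reverse('bccccb') = 'bccccb' -> palindrome confirmed.
Neighbouring characters ('y' / 'x') break symmetry, so it cannot extend further.
No longer palindromic substring exists; longest length = 6

6


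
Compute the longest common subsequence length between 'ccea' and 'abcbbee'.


DP table for LCS of 'ccea' and 'abcbbee':
       a  b  c  b  b  e  e
    0  0  0  0  0  0  0  0
  c 0  0  0  1  1  1  1  1
  c 0  0  0  1  1  1  1  1
  e 0  0  0  1  1  1  2  2
  a 0  1  1  1  1  1  2  2
LCS: 'ce'
LCS length = 2

2


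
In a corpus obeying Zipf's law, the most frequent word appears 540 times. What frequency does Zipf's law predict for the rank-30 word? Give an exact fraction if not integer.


Zipf's law: freq(rank) = f1 / rank
f1 = 540, rank = 30
freq = 540 / 30
= 18

18


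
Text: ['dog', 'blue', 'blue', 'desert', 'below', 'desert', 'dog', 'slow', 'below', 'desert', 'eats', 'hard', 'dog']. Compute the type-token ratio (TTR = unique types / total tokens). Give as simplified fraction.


Tokens: 13
Unique types: ('below', 'blue', 'desert', 'dog', 'eats', 'hard', 'slow') = 7
TTR = 7/13
Already in lowest terms.

7/13


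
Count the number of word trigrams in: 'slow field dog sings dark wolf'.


Word trigrams from [6] words:
  Trigram 1: (slow field dog)
  Trigram 2: (field dog sings)
  Trigram 3: (dog sings dark)
  Trigram 4: (sings dark wolf)
Total word trigrams: 6 - 2 = 4

4


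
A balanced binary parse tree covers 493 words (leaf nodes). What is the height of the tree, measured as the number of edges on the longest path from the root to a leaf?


In a balanced binary tree with n leaves the deepest leaf is ceil(log2(n)) edges below the root.
log2(493) = 8.9454
ceil(8.9454) = 9
height (edges) = 9

9


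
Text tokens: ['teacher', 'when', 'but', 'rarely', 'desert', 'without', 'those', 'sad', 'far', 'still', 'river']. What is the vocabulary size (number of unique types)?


Listing all tokens and tracking unique types:
  Token 1: 'teacher' -> NEW (unique so far: 1)
  Token 2: 'when' -> NEW (unique so far: 2)
  Token 3: 'but' -> NEW (unique so far: 3)
  Token 4: 'rarely' -> NEW (unique so far: 4)
  Token 5: 'desert' -> NEW (unique so far: 5)
  Token 6: 'without' -> NEW (unique so far: 6)
  Token 7: 'those' -> NEW (unique so far: 7)
  Token 8: 'sad' -> NEW (unique so far: 8)
  Token 9: 'far' -> NEW (unique so far: 9)
  Token 10: 'still' -> NEW (unique so far: 10)
  Token 11: 'river' -> NEW (unique so far: 11)
Unique types: ('but', 'desert', 'far', 'rarely', 'river', 'sad', 'still', 'teacher', 'those', 'when', 'without')
Vocabulary size: 11

11


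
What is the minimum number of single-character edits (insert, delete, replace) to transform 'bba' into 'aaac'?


Building DP table for s1='bba' (len 3) and s2='aaac' (len 4):
       a  a  a  c
    0  1  2  3  4
  b 1  1  2  3  4
  b 2  2  2  3  4
  a 3  2  2  2  3
Edit distance = dp[3][4] = 3

3


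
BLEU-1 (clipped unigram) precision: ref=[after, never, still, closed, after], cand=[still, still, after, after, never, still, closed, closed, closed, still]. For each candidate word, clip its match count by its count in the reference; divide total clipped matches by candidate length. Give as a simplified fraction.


Reference word counts: {'after': 2, 'closed': 1, 'never': 1, 'still': 1}
Checking each candidate word (with clipping):
  'still' -> in reference (ref count 1, used 1/1) -> match (matches: 1)
  'still' -> ref count 1 already used up (1/1) -> clipped, no match (matches: 1)
  'after' -> in reference (ref count 2, used 1/2) -> match (matches: 2)
  'after' -> in reference (ref count 2, used 2/2) -> match (matches: 3)
  'never' -> in reference (ref count 1, used 1/1) -> match (matches: 4)
  'still' -> ref count 1 already used up (1/1) -> clipped, no match (matches: 4)
  'closed' -> in reference (ref count 1, used 1/1) -> match (matches: 5)
  'closed' -> ref count 1 already used up (1/1) -> clipped, no match (matches: 5)
  'closed' -> ref count 1 already used up (1/1) -> clipped, no match (matches: 5)
  'still' -> ref count 1 already used up (1/1) -> clipped, no match (matches: 5)
Clipped matches: 5, Candidate length: 10
Precision = 5/10 = 1/2

1/2


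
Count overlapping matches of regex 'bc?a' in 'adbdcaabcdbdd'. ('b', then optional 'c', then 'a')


Pattern: bc?a means 'b', then optional 'c', then 'a'.
Scanning 'adbdcaabcdbdd' position-by-position:
  Pos 0: window 'adb' -> no
  Pos 1: window 'dbd' -> no
  Pos 2: window 'bdc' -> no
  Pos 3: window 'dca' -> no
  Pos 4: window 'caa' -> no
  Pos 5: window 'aab' -> no
  Pos 6: window 'abc' -> no
  Pos 7: window 'bcd' -> no
  Pos 8: window 'cdb' -> no
  Pos 9: window 'dbd' -> no
  Pos 10: window 'bdd' -> no
  Pos 11: window 'dd' -> no
  Pos 12: window 'd' -> no
Total matches: 0

0


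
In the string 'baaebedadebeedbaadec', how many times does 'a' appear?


Scanning 'baaebedadebeedbaadec' for 'a':
  Position 1: 'a' -> MATCH (count: 1)
  Position 2: 'a' -> MATCH (count: 2)
  Position 7: 'a' -> MATCH (count: 3)
  Position 15: 'a' -> MATCH (count: 4)
  Position 16: 'a' -> MATCH (count: 5)
Total occurrences of 'a': 5

5


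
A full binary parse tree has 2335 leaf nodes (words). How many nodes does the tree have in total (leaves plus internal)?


Leaf nodes (terminals): 2335
Internal nodes = n - 1 = 2335 - 1 = 2334
Total = leaves + internal = 2335 + 2334 = 4669

4669


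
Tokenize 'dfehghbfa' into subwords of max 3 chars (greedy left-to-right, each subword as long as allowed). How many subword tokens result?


'dfehghbfa' has 9 characters.
Chunking with max size 3:
  Chunk 1: 'dfe' (positions 0-2)
  Chunk 2: 'hgh' (positions 3-5)
  Chunk 3: 'bfa' (positions 6-8)
Total chunks: ceil(9 / 3) = 3

3


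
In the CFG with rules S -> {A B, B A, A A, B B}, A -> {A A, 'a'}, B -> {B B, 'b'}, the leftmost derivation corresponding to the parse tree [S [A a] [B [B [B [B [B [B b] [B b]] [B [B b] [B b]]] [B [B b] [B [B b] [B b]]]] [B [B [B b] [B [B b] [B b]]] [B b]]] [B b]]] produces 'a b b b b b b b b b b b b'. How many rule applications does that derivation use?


Every bracketed nonterminal node [X ...] in the tree is produced by exactly one rule application.
Reading the tree off as a leftmost derivation:
  Step 1: S  =>  A B   (applied S -> A B)
  Step 2: A B  =>  a B   (applied A -> a)
  Step 3: a B  =>  a B B   (applied B -> B B)
  Step 4: a B B  =>  a B B B   (applied B -> B B)
  Step 5: a B B B  =>  a B B B B   (applied B -> B B)
  Step 6: a B B B B  =>  a B B B B B   (applied B -> B B)
  Step 7: a B B B B B  =>  a B B B B B B   (applied B -> B B)
  Step 8: a B B B B B B  =>  a b B B B B B   (applied B -> b)
  Step 9: a b B B B B B  =>  a b b B B B B   (applied B -> b)
  Step 10: a b b B B B B  =>  a b b B B B B B   (applied B -> B B)
  Step 11: a b b B B B B B  =>  a b b b B B B B   (applied B -> b)
  Step 12: a b b b B B B B  =>  a b b b b B B B   (applied B -> b)
  Step 13: a b b b b B B B  =>  a b b b b B B B B   (applied B -> B B)
  Step 14: a b b b b B B B B  =>  a b b b b b B B B   (applied B -> b)
  Step 15: a b b b b b B B B  =>  a b b b b b B B B B   (applied B -> B B)
  Step 16: a b b b b b B B B B  =>  a b b b b b b B B B   (applied B -> b)
  Step 17: a b b b b b b B B B  =>  a b b b b b b b B B   (applied B -> b)
  Step 18: a b b b b b b b B B  =>  a b b b b b b b B B B   (applied B -> B B)
  Step 19: a b b b b b b b B B B  =>  a b b b b b b b B B B B   (applied B -> B B)
  Step 20: a b b b b b b b B B B B  =>  a b b b b b b b b B B B   (applied B -> b)
  Step 21: a b b b b b b b b B B B  =>  a b b b b b b b b B B B B   (applied B -> B B)
  Step 22: a b b b b b b b b B B B B  =>  a b b b b b b b b b B B B   (applied B -> b)
  Step 23: a b b b b b b b b b B B B  =>  a b b b b b b b b b b B B   (applied B -> b)
  Step 24: a b b b b b b b b b b B B  =>  a b b b b b b b b b b b B   (applied B -> b)
  Step 25: a b b b b b b b b b b b B  =>  a b b b b b b b b b b b b   (applied B -> b)
Final yield: a b b b b b b b b b b b b
Total rewrite steps: 25

25


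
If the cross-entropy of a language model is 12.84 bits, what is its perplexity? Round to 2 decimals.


Perplexity formula: PP = 2^H
H = 12.84
PP = 2^12.84
Decompose: 2^12.84 = 2^12 * 2^0.84
2^12 = 4096, 2^0.84 ~ 1.7900501
PP ~ 4096 * 1.7900501 = 7332.0452096
Rounded to 2 decimals: 7332.05

7332.05


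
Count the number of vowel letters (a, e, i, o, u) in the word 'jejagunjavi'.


Scanning each character of 'jejagunjavi':
  Position 1: 'j' -> consonant (running count: 0)
  Position 2: 'e' -> vowel (running count: 1)
  Position 3: 'j' -> consonant (running count: 1)
  Position 4: 'a' -> vowel (running count: 2)
  Position 5: 'g' -> consonant (running count: 2)
  Position 6: 'u' -> vowel (running count: 3)
  Position 7: 'n' -> consonant (running count: 3)
  Position 8: 'j' -> consonant (running count: 3)
  Position 9: 'a' -> vowel (running count: 4)
  Position 10: 'v' -> consonant (running count: 4)
  Position 11: 'i' -> vowel (running count: 5)
Total vowels: 5

5


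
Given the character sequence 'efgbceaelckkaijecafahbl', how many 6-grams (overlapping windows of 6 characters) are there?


String 'efgbceaelckkaijecafahbl' has length L = 23.
Number of overlapping n-grams = L - n + 1
Substituting: 23 - 6 + 1 = 18

18


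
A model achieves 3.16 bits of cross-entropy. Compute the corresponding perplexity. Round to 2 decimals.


Perplexity formula: PP = 2^H
H = 3.16
PP = 2^3.16
Decompose: 2^3.16 = 2^3 * 2^0.16
2^3 = 8, 2^0.16 ~ 1.1172871
PP ~ 8 * 1.1172871 = 8.9382968
Rounded to 2 decimals: 8.94

8.94


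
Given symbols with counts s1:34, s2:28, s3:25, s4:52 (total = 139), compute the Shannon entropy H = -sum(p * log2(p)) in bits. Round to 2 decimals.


Computing entropy H = -sum(p_i * log2(p_i)):
  s1: p = 34/139 = 0.2446, -p*log2(p) = 0.4969
  s2: p = 28/139 = 0.2014, -p*log2(p) = 0.4656
  s3: p = 25/139 = 0.1799, -p*log2(p) = 0.4452
  s4: p = 52/139 = 0.3741, -p*log2(p) = 0.5307
H = sum of terms = 1.9384
Rounded to 2 decimals: 1.94

1.94


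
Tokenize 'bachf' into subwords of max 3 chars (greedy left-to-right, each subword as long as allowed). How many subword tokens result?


'bachf' has 5 characters.
Chunking with max size 3:
  Chunk 1: 'bac' (positions 0-2)
  Chunk 2: 'hf' (positions 3-4)
Total chunks: ceil(5 / 3) = 2

2


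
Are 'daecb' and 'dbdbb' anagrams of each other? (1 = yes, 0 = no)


Sort characters of 'daecb': 'abcde'
Sort characters of 'dbdbb': 'bbbdd'
Sorted forms differ -> they are NOT anagrams
Result: 0

0


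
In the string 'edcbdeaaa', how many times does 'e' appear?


Scanning 'edcbdeaaa' for 'e':
  Position 0: 'e' -> MATCH (count: 1)
  Position 5: 'e' -> MATCH (count: 2)
Total occurrences of 'e': 2

2


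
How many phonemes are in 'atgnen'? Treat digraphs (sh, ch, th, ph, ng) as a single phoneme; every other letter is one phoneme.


Parsing 'atgnen' greedily, digraphs first:
  'a' -> vowel phoneme (phonemes so far: 1)
  't' -> consonant phoneme (phonemes so far: 2)
  'g' -> consonant phoneme (phonemes so far: 3)
  'n' -> consonant phoneme (phonemes so far: 4)
  'e' -> vowel phoneme (phonemes so far: 5)
  'n' -> consonant phoneme (phonemes so far: 6)
Total phonemes: 6

6


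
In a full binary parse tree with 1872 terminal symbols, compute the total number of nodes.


Leaf nodes (terminals): 1872
Internal nodes = n - 1 = 1872 - 1 = 1871
Total = leaves + internal = 1872 + 1871 = 3743

3743


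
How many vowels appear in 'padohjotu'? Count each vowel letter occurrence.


Scanning each character of 'padohjotu':
  Position 1: 'p' -> consonant (running count: 0)
  Position 2: 'a' -> vowel (running count: 1)
  Position 3: 'd' -> consonant (running count: 1)
  Position 4: 'o' -> vowel (running count: 2)
  Position 5: 'h' -> consonant (running count: 2)
  Position 6: 'j' -> consonant (running count: 2)
  Position 7: 'o' -> vowel (running count: 3)
  Position 8: 't' -> consonant (running count: 3)
  Position 9: 'u' -> vowel (running count: 4)
Total vowels: 4

4


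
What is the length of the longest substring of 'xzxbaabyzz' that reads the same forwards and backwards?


Scanning 'xzxbaabyzz' for palindromic substrings.
Substring at positions 3-6: 'baab'.
Check: reverse('baab') = 'baab' -> palindrome confirmed.
Neighbouring characters ('x' / 'y') break symmetry, so it cannot extend further.
No longer palindromic substring exists; longest length = 4

4


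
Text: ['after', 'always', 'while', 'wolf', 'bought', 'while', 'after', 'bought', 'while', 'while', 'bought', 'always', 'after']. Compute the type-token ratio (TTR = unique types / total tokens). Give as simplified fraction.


Tokens: 13
Unique types: ('after', 'always', 'bought', 'while', 'wolf') = 5
TTR = 5/13
Already in lowest terms.

5/13


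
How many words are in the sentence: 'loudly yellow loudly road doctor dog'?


Counting words by splitting on spaces:
  Word 1: 'loudly'
  Word 2: 'yellow'
  Word 3: 'loudly'
  Word 4: 'road'
  Word 5: 'doctor'
  Word 6: 'dog'
Total words: 6

6


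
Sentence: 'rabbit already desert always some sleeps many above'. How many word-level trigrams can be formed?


Word trigrams from [8] words:
  Trigram 1: (rabbit already desert)
  Trigram 2: (already desert always)
  Trigram 3: (desert always some)
  Trigram 4: (always some sleeps)
  Trigram 5: (some sleeps many)
  Trigram 6: (sleeps many above)
Total word trigrams: 8 - 2 = 6

6


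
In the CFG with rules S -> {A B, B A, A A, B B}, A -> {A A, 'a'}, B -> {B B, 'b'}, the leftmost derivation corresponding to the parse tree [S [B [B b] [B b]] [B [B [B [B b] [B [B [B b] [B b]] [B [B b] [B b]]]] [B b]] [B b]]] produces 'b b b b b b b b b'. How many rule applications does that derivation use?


Every bracketed nonterminal node [X ...] in the tree is produced by exactly one rule application.
Reading the tree off as a leftmost derivation:
  Step 1: S  =>  B B   (applied S -> B B)
  Step 2: B B  =>  B B B   (applied B -> B B)
  Step 3: B B B  =>  b B B   (applied B -> b)
  Step 4: b B B  =>  b b B   (applied B -> b)
  Step 5: b b B  =>  b b B B   (applied B -> B B)
  Step 6: b b B B  =>  b b B B B   (applied B -> B B)
  Step 7: b b B B B  =>  b b B B B B   (applied B -> B B)
  Step 8: b b B B B B  =>  b b b B B B   (applied B -> b)
  Step 9: b b b B B B  =>  b b b B B B B   (applied B -> B B)
  Step 10: b b b B B B B  =>  b b b B B B B B   (applied B -> B B)
  Step 11: b b b B B B B B  =>  b b b b B B B B   (applied B -> b)
  Step 12: b b b b B B B B  =>  b b b b b B B B   (applied B -> b)
  Step 13: b b b b b B B B  =>  b b b b b B B B B   (applied B -> B B)
  Step 14: b b b b b B B B B  =>  b b b b b b B B B   (applied B -> b)
  Step 15: b b b b b b B B B  =>  b b b b b b b B B   (applied B -> b)
  Step 16: b b b b b b b B B  =>  b b b b b b b b B   (applied B -> b)
  Step 17: b b b b b b b b B  =>  b b b b b b b b b   (applied B -> b)
Final yield: b b b b b b b b b
Total rewrite steps: 17

17


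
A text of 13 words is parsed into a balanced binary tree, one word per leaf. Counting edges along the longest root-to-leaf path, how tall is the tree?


In a balanced binary tree with n leaves the deepest leaf is ceil(log2(n)) edges below the root.
log2(13) = 3.7004
ceil(3.7004) = 4
height (edges) = 4

4


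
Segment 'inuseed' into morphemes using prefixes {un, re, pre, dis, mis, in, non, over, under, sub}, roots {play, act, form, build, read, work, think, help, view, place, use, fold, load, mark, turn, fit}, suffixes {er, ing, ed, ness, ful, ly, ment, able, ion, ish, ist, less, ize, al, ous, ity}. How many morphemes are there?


Segmenting 'inuseed' against the inventory:
  'in' -> prefix (morpheme 1)
  'use' -> root (morpheme 2)
  'ed' -> suffix (morpheme 3)
Total morphemes: 3

3


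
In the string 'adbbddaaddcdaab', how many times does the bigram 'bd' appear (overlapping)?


Scanning 'adbbddaaddcdaab' for bigram 'bd':
  Position 0: 'ad' -> no
  Position 1: 'db' -> no
  Position 2: 'bb' -> no
  Position 3: 'bd' -> MATCH
  Position 4: 'dd' -> no
  Position 5: 'da' -> no
  Position 6: 'aa' -> no
  Position 7: 'ad' -> no
  Position 8: 'dd' -> no
  Position 9: 'dc' -> no
  Position 10: 'cd' -> no
  Position 11: 'da' -> no
  Position 12: 'aa' -> no
  Position 13: 'ab' -> no
Total matches: 1

1


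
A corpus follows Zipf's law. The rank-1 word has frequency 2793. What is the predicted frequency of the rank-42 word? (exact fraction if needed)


Zipf's law: freq(rank) = f1 / rank
f1 = 2793, rank = 42
freq = 2793 / 42
GCD(2793, 42) = 21
Simplified: 133/2

133/2


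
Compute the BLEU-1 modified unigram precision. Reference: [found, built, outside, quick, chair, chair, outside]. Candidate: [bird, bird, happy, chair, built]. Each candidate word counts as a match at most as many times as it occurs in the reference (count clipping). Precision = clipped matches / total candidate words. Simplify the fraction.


Reference word counts: {'built': 1, 'chair': 2, 'found': 1, 'outside': 2, 'quick': 1}
Checking each candidate word (with clipping):
  'bird' -> not in reference -> no match (matches: 0)
  'bird' -> not in reference -> no match (matches: 0)
  'happy' -> not in reference -> no match (matches: 0)
  'chair' -> in reference (ref count 2, used 1/2) -> match (matches: 1)
  'built' -> in reference (ref count 1, used 1/1) -> match (matches: 2)
Clipped matches: 2, Candidate length: 5
Precision = 2/5

2/5


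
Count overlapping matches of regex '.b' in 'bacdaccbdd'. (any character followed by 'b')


Pattern: .b means any character followed by 'b'.
Scanning 'bacdaccbdd' position-by-position:
  Pos 0: window 'ba' -> no
  Pos 1: window 'ac' -> no
  Pos 2: window 'cd' -> no
  Pos 3: window 'da' -> no
  Pos 4: window 'ac' -> no
  Pos 5: window 'cc' -> no
  Pos 6: window 'cb' -> MATCH
  Pos 7: window 'bd' -> no
  Pos 8: window 'dd' -> no
  Pos 9: window 'd' -> no
Total matches: 1

1


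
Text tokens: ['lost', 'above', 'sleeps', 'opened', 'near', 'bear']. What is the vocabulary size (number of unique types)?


Listing all tokens and tracking unique types:
  Token 1: 'lost' -> NEW (unique so far: 1)
  Token 2: 'above' -> NEW (unique so far: 2)
  Token 3: 'sleeps' -> NEW (unique so far: 3)
  Token 4: 'opened' -> NEW (unique so far: 4)
  Token 5: 'near' -> NEW (unique so far: 5)
  Token 6: 'bear' -> NEW (unique so far: 6)
Unique types: ('above', 'bear', 'lost', 'near', 'opened', 'sleeps')
Vocabulary size: 6

6


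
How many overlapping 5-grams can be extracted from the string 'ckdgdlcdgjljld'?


String 'ckdgdlcdgjljld' has length L = 14.
Number of overlapping n-grams = L - n + 1
Substituting: 14 - 5 + 1 = 10

10


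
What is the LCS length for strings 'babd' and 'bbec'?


DP table for LCS of 'babd' and 'bbec':
       b  b  e  c
    0  0  0  0  0
  b 0  1  1  1  1
  a 0  1  1  1  1
  b 0  1  2  2  2
  d 0  1  2  2  2
LCS: 'bb'
LCS length = 2

2


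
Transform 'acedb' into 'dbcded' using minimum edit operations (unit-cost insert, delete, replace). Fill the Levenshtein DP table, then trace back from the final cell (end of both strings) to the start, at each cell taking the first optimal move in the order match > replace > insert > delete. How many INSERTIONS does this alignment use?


Edit distance = 4. Backtracking from cell (5, 6) with preference match > replace > insert > delete,
then listing the resulting alignment 'acedb' -> 'dbcded' left to right:
  Step 1: insert 'd' [insertion #1]
  Step 2: replace a->b
  Step 3: keep 'c'
  Step 4: insert 'd' [insertion #2]
  Step 5: keep 'e'
  Step 6: keep 'd'
  Step 7: delete 'b'
Total insertions: 2

2
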